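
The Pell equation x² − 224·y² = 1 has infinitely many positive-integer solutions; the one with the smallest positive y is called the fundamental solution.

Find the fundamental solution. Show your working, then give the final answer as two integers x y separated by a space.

15 1

d=224: √d = [14; 1,28] (ℓ=2, even), read p_1/q_1
step 0: (14, 1)  from 14·(1,0) + (0,1)
step 1: (15, 1)  from 1·(14,1) + (1,0)
fundamental: x₁=15, y₁=1  (since 225 − 224·1 = 1)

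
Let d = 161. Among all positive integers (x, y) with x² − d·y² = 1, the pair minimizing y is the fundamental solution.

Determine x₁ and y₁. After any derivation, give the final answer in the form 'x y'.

11775 928

√161 = [12; 1,2,4,1,2,1,4,2,1,24, …], period ℓ=10 (even) → k=9
i=0: a=12 ⇒ p=12, q=1
i=1: a=1 ⇒ p=13, q=1
…
i=3: a=4 ⇒ p=165, q=13
…
i=8: a=2 ⇒ p=8108, q=639
i=9: a=1 ⇒ p=11775, q=928
→ (11775, 928).  Check: 11775²=138650625, 161·928²=138650624, difference 1.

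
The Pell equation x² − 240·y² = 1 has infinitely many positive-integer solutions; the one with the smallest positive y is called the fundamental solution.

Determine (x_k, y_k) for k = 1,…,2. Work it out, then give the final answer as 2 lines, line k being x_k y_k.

√240 = [15; 2,30, …], period ℓ=2 (even) → k=1
i=0: a=15 ⇒ p=15, q=1
i=1: a=2 ⇒ p=31, q=2
(x₁, y₁) = (31, 2);  31² − 240·2² = 1 ✓
n=2: (31,2)∘(31,2) = (31·31+240·2·2, 31·2+2·31) = (1921,124)

31 2
1921 124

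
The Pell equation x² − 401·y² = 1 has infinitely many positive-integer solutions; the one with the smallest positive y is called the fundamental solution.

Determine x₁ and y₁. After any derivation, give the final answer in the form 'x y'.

801 40

√401 → a₀=20, period (40); ℓ=1 odd so k=1
k=0  a_k=20  p_k/q_k = 20/1
k=1  a_k=40  p_k/q_k = 801/40
→ (801, 40).  Check: 801²=641601, 401·40²=641600, difference 1.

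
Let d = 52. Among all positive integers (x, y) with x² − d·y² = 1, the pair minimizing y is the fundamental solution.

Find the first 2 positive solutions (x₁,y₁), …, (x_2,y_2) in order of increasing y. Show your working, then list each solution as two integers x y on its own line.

649 90
842401 116820

[7; 4,1,2,1,4,14] for √52; ℓ=6 ⇒ convergent index 5
i=0: a=7 ⇒ p=7, q=1
…
i=2: a=1 ⇒ p=36, q=5
…
i=4: a=1 ⇒ p=137, q=19
i=5: a=4 ⇒ p=649, q=90
→ (649, 90).  Check: 649²=421201, 52·90²=421200, difference 1.
n=2: (649,90)∘(649,90) = (649·649+52·90·90, 649·90+90·649) = (842401,116820)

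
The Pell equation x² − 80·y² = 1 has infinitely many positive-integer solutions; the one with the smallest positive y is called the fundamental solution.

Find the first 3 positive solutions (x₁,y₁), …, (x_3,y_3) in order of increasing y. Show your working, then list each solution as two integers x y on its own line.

d=80: √d = [8; 1,16] (ℓ=2, even), read p_1/q_1
step 0: (8, 1)  from 8·(1,0) + (0,1)
step 1: (9, 1)  from 1·(8,1) + (1,0)
→ (9, 1).  Check: 9²=81, 80·1²=80, difference 1.
(9+1√80)^2 = 161 + 18√80
(9+1√80)^3 = 2889 + 323√80

9 1
161 18
2889 323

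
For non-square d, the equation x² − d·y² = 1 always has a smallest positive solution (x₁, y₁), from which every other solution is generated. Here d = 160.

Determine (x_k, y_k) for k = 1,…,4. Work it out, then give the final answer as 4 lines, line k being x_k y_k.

d=160: √d = [12; 1,1,1,5,1,1,1,24] (ℓ=8, even), read p_7/q_7
k=0  a_k=12  p_k/q_k = 12/1
k=1  a_k=1  p_k/q_k = 13/1
k=2  a_k=1  p_k/q_k = 25/2
k=3  a_k=1  p_k/q_k = 38/3
k=4  a_k=5  p_k/q_k = 215/17
…
k=6  a_k=1  p_k/q_k = 468/37
k=7  a_k=1  p_k/q_k = 721/57
fundamental: x₁=721, y₁=57  (since 519841 − 160·3249 = 1)
(x_2, y_2) = (721·721 + 160·57·57, 721·57 + 57·721) = (1039681, 82194)
(x_3, y_3) = (721·1039681 + 160·57·82194, 721·82194 + 57·1039681) = (1499219281, 118523691)
(x_4, y_4) = (721·1499219281 + 160·57·118523691, 721·118523691 + 57·1499219281) = (2161873163521, 170911080228)

721 57
1039681 82194
1499219281 118523691
2161873163521 170911080228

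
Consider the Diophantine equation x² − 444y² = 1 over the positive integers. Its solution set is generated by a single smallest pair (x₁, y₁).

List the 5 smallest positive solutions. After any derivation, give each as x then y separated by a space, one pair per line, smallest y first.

295 14
174049 8260
102688615 4873386
60586108801 2875289480
35745701503975 1696415919814

√444 = [21; 14,42, …], period ℓ=2 (even) → k=1
a_0=21:  p_0=21·1+0=21,  q_0=21·0+1=1
a_1=14:  p_1=14·21+1=295,  q_1=14·1+0=14
→ (295, 14).  Check: 295²=87025, 444·14²=87024, difference 1.
(x_2, y_2) = (295·295 + 444·14·14, 295·14 + 14·295) = (174049, 8260)
(x_3, y_3) = (295·174049 + 444·14·8260, 295·8260 + 14·174049) = (102688615, 4873386)
(x_4, y_4) = (295·102688615 + 444·14·4873386, 295·4873386 + 14·102688615) = (60586108801, 2875289480)
(x_5, y_5) = (295·60586108801 + 444·14·2875289480, 295·2875289480 + 14·60586108801) = (35745701503975, 1696415919814)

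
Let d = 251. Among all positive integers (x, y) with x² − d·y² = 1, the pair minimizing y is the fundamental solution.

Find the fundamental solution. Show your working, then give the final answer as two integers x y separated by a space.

3674890 231957

√251 → a₀=15, period (1,5,2,1,2,…,5,1,30); ℓ=14 even so k=13
a_0=15:  p_0=15·1+0=15,  q_0=15·0+1=1
…
a_3=2:  p_3=2·95+16=206,  q_3=2·6+1=13
a_4=1:  p_4=1·206+95=301,  q_4=1·13+6=19
a_5=2:  p_5=2·301+206=808,  q_5=2·19+13=51
a_6=2:  p_6=2·808+301=1917,  q_6=2·51+19=121
a_7=15:  p_7=15·1917+808=29563,  q_7=15·121+51=1866
a_8=2:  p_8=2·29563+1917=61043,  q_8=2·1866+121=3853
a_9=2:  p_9=2·61043+29563=151649,  q_9=2·3853+1866=9572
a_10=1:  p_10=1·151649+61043=212692,  q_10=1·9572+3853=13425
a_11=2:  p_11=2·212692+151649=577033,  q_11=2·13425+9572=36422
a_12=5:  p_12=5·577033+212692=3097857,  q_12=5·36422+13425=195535
a_13=1:  p_13=1·3097857+577033=3674890,  q_13=1·195535+36422=231957
→ (3674890, 231957).  Check: 3674890²=13504816512100, 251·231957²=13504816512099, difference 1.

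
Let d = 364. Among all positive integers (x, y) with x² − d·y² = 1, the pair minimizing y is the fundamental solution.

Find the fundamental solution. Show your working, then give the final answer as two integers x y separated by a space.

4954951 259710

√364 → a₀=19, period (12,1,2,3,1,8,1,3,2,1,12,38); ℓ=12 even so k=11
step 0: (19, 1)  from 19·(1,0) + (0,1)
step 1: (229, 12)  from 12·(19,1) + (1,0)
step 2: (248, 13)  from 1·(229,12) + (19,1)
…
step 4: (2423, 127)  from 3·(725,38) + (248,13)
…
step 7: (30755, 1612)  from 1·(27607,1447) + (3148,165)
step 8: (119872, 6283)  from 3·(30755,1612) + (27607,1447)
…
step 10: (390371, 20461)  from 1·(270499,14178) + (119872,6283)
step 11: (4954951, 259710)  from 12·(390371,20461) + (270499,14178)
→ (4954951, 259710).  Check: 4954951²=24551539412401, 364·259710²=24551539412400, difference 1.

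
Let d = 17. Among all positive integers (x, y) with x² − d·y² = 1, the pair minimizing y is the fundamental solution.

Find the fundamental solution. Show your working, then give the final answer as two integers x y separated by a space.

33 8

√17 → a₀=4, period (8); ℓ=1 odd so k=1
k=0  a_k=4  p_k/q_k = 4/1
k=1  a_k=8  p_k/q_k = 33/8
→ (33, 8).  Check: 33²=1089, 17·8²=1088, difference 1.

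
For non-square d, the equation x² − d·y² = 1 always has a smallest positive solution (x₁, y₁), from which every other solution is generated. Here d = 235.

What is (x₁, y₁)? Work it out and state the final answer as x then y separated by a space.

46 3

[15; 3,30] for √235; ℓ=2 ⇒ convergent index 1
a_0=15:  p_0=15·1+0=15,  q_0=15·0+1=1
a_1=3:  p_1=3·15+1=46,  q_1=3·1+0=3
(x₁, y₁) = (46, 3);  46² − 235·3² = 1 ✓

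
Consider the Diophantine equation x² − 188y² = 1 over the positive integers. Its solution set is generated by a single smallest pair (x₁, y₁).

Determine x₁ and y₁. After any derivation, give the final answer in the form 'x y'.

√188 → a₀=13, period (1,2,2,6,2,2,1,26); ℓ=8 even so k=7
step 0: (13, 1)  from 13·(1,0) + (0,1)
step 1: (14, 1)  from 1·(13,1) + (1,0)
step 2: (41, 3)  from 2·(14,1) + (13,1)
…
step 5: (1330, 97)  from 2·(617,45) + (96,7)
step 6: (3277, 239)  from 2·(1330,97) + (617,45)
step 7: (4607, 336)  from 1·(3277,239) + (1330,97)
(x₁, y₁) = (4607, 336);  4607² − 188·336² = 1 ✓

4607 336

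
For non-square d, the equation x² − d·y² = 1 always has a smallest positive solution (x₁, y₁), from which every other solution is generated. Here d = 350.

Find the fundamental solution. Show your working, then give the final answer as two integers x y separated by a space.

449 24

d=350: √d = [18; 1,2,2,2,1,36] (ℓ=6, even), read p_5/q_5
i=0: a=18 ⇒ p=18, q=1
…
i=3: a=2 ⇒ p=131, q=7
i=4: a=2 ⇒ p=318, q=17
i=5: a=1 ⇒ p=449, q=24
→ (449, 24).  Check: 449²=201601, 350·24²=201600, difference 1.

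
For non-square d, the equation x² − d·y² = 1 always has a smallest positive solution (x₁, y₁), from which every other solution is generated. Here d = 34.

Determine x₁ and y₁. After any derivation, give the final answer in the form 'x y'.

[5; 1,4,1,10] for √34; ℓ=4 ⇒ convergent index 3
a_0=5:  p_0=5·1+0=5,  q_0=5·0+1=1
a_1=1:  p_1=1·5+1=6,  q_1=1·1+0=1
a_2=4:  p_2=4·6+5=29,  q_2=4·1+1=5
a_3=1:  p_3=1·29+6=35,  q_3=1·5+1=6
(x₁, y₁) = (35, 6);  35² − 34·6² = 1 ✓

35 6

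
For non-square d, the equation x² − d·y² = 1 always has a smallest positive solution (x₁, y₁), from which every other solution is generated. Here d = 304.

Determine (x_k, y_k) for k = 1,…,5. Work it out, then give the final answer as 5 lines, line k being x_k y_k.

√304 = [17; 2,3,2,1,1,1,1,1,2,3,2,34, …], period ℓ=12 (even) → k=11
k=0  a_k=17  p_k/q_k = 17/1
k=1  a_k=2  p_k/q_k = 35/2
k=2  a_k=3  p_k/q_k = 122/7
…
k=4  a_k=1  p_k/q_k = 401/23
…
k=7  a_k=1  p_k/q_k = 1761/101
…
k=9  a_k=2  p_k/q_k = 7445/427
k=10  a_k=3  p_k/q_k = 25177/1444
k=11  a_k=2  p_k/q_k = 57799/3315
→ (57799, 3315).  Check: 57799²=3340724401, 304·3315²=3340724400, difference 1.
(x_2, y_2) = (57799·57799 + 304·3315·3315, 57799·3315 + 3315·57799) = (6681448801, 383207370)
(x_3, y_3) = (57799·6681448801 + 304·3315·383207370, 57799·383207370 + 3315·6681448801) = (772362118440199, 44298005553945)
(x_4, y_4) = (57799·772362118440199 + 304·3315·44298005553945, 57799·44298005553945 + 3315·772362118440199) = (89283516160768675201, 5120760845641726740)
(x_5, y_5) = (57799·89283516160768675201 + 304·3315·5120760845641726740, 57799·5120760845641726740 + 3315·89283516160768675201) = (10320995900380175197444999, 591949712190194322136575)

57799 3315
6681448801 383207370
772362118440199 44298005553945
89283516160768675201 5120760845641726740
10320995900380175197444999 591949712190194322136575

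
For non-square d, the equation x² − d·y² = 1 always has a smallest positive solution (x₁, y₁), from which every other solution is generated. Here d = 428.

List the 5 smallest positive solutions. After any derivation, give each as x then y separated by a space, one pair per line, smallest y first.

1850887 89466
6851565373537 331182912684
25362946559057703751 1225964295417811950
93887896135702420679780737 4538242753705644230486616
347551772829818329662915600223687 16799549031354731501369944644834

√428 = [20; 1,2,4,1,5,10,5,1,4,2,1,40, …], period ℓ=12 (even) → k=11
a_0=20:  p_0=20·1+0=20,  q_0=20·0+1=1
…
a_6=10:  p_6=10·1924+331=19571,  q_6=10·93+16=946
…
a_10=2:  p_10=2·577179+119350=1273708,  q_10=2·27899+5769=61567
a_11=1:  p_11=1·1273708+577179=1850887,  q_11=1·61567+27899=89466
(x₁, y₁) = (1850887, 89466);  1850887² − 428·89466² = 1 ✓
(1850887+89466√428)^2 = 6851565373537 + 331182912684√428
(1850887+89466√428)^3 = 25362946559057703751 + 1225964295417811950√428
(1850887+89466√428)^4 = 93887896135702420679780737 + 4538242753705644230486616√428
(1850887+89466√428)^5 = 347551772829818329662915600223687 + 16799549031354731501369944644834√428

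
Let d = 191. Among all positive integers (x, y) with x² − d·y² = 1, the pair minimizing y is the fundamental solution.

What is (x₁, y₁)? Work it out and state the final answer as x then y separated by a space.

√191 = [13; 1,4,1,1,3,…,4,1,26, …], period ℓ=16 (even) → k=15
i=0: a=13 ⇒ p=13, q=1
i=1: a=1 ⇒ p=14, q=1
i=2: a=4 ⇒ p=69, q=5
i=3: a=1 ⇒ p=83, q=6
i=4: a=1 ⇒ p=152, q=11
i=5: a=3 ⇒ p=539, q=39
i=6: a=2 ⇒ p=1230, q=89
i=7: a=2 ⇒ p=2999, q=217
i=8: a=13 ⇒ p=40217, q=2910
i=9: a=2 ⇒ p=83433, q=6037
i=10: a=2 ⇒ p=207083, q=14984
i=11: a=3 ⇒ p=704682, q=50989
i=12: a=1 ⇒ p=911765, q=65973
i=13: a=1 ⇒ p=1616447, q=116962
i=14: a=4 ⇒ p=7377553, q=533821
i=15: a=1 ⇒ p=8994000, q=650783
fundamental: x₁=8994000, y₁=650783  (since 80892036000000 − 191·423518513089 = 1)

8994000 650783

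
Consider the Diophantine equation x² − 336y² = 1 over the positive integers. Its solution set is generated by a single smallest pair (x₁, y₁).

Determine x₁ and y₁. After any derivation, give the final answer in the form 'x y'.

55 3

d=336: √d = [18; 3,36] (ℓ=2, even), read p_1/q_1
a_0=18:  p_0=18·1+0=18,  q_0=18·0+1=1
a_1=3:  p_1=3·18+1=55,  q_1=3·1+0=3
(x₁, y₁) = (55, 3);  55² − 336·3² = 1 ✓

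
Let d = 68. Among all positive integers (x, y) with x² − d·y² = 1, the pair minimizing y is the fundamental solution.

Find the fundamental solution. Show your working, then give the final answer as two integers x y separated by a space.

[8; 4,16] for √68; ℓ=2 ⇒ convergent index 1
k=0  a_k=8  p_k/q_k = 8/1
k=1  a_k=4  p_k/q_k = 33/4
(x₁, y₁) = (33, 4);  33² − 68·4² = 1 ✓

33 4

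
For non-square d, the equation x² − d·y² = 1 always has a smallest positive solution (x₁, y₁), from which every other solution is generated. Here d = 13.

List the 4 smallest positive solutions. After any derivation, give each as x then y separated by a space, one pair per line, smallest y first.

649 180
842401 233640
1093435849 303264540
1419278889601 393637139280

[3; 1,1,1,1,6] for √13; ℓ=5 ⇒ convergent index 9
k=0  a_k=3  p_k/q_k = 3/1
…
k=2  a_k=1  p_k/q_k = 7/2
k=3  a_k=1  p_k/q_k = 11/3
k=4  a_k=1  p_k/q_k = 18/5
k=5  a_k=6  p_k/q_k = 119/33
k=6  a_k=1  p_k/q_k = 137/38
k=7  a_k=1  p_k/q_k = 256/71
k=8  a_k=1  p_k/q_k = 393/109
k=9  a_k=1  p_k/q_k = 649/180
→ (649, 180).  Check: 649²=421201, 13·180²=421200, difference 1.
(x_2, y_2) = (649·649 + 13·180·180, 649·180 + 180·649) = (842401, 233640)
(x_3, y_3) = (649·842401 + 13·180·233640, 649·233640 + 180·842401) = (1093435849, 303264540)
(x_4, y_4) = (649·1093435849 + 13·180·303264540, 649·303264540 + 180·1093435849) = (1419278889601, 393637139280)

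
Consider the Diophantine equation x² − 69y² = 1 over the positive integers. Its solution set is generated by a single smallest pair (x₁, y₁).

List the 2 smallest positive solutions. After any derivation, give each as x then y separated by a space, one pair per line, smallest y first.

[8; 3,3,1,4,1,3,3,16] for √69; ℓ=8 ⇒ convergent index 7
step 0: (8, 1)  from 8·(1,0) + (0,1)
step 1: (25, 3)  from 3·(8,1) + (1,0)
step 2: (83, 10)  from 3·(25,3) + (8,1)
step 3: (108, 13)  from 1·(83,10) + (25,3)
…
step 5: (623, 75)  from 1·(515,62) + (108,13)
step 6: (2384, 287)  from 3·(623,75) + (515,62)
step 7: (7775, 936)  from 3·(2384,287) + (623,75)
fundamental: x₁=7775, y₁=936  (since 60450625 − 69·876096 = 1)
k=2:  x_2 = 7775·7775+69·936·936 = 120901249,  y_2 = 7775·936+936·7775 = 14554800

7775 936
120901249 14554800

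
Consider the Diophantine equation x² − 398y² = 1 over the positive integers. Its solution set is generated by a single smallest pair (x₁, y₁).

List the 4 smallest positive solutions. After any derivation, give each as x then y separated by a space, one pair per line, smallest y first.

399 20
318401 15960
254083599 12736060
202758393601 10163359920

√398 = [19; 1,18,1,38, …], period ℓ=4 (even) → k=3
k=0  a_k=19  p_k/q_k = 19/1
k=1  a_k=1  p_k/q_k = 20/1
k=2  a_k=18  p_k/q_k = 379/19
k=3  a_k=1  p_k/q_k = 399/20
fundamental: x₁=399, y₁=20  (since 159201 − 398·400 = 1)
(x_2, y_2) = (399·399 + 398·20·20, 399·20 + 20·399) = (318401, 15960)
(x_3, y_3) = (399·318401 + 398·20·15960, 399·15960 + 20·318401) = (254083599, 12736060)
(x_4, y_4) = (399·254083599 + 398·20·12736060, 399·12736060 + 20·254083599) = (202758393601, 10163359920)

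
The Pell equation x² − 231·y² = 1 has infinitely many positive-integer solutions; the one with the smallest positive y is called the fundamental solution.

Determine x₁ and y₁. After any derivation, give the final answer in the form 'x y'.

√231 = [15; 5,30, …], period ℓ=2 (even) → k=1
i=0: a=15 ⇒ p=15, q=1
i=1: a=5 ⇒ p=76, q=5
→ (76, 5).  Check: 76²=5776, 231·5²=5775, difference 1.

76 5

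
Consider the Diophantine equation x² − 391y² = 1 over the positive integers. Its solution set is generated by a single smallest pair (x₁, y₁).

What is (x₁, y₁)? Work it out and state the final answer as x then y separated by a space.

7338680 371133

√391 = [19; 1,3,2,2,1,…,3,1,38, …], period ℓ=16 (even) → k=15
step 0: (19, 1)  from 19·(1,0) + (0,1)
step 1: (20, 1)  from 1·(19,1) + (1,0)
step 2: (79, 4)  from 3·(20,1) + (19,1)
…
step 5: (613, 31)  from 1·(435,22) + (178,9)
…
step 7: (2709, 137)  from 2·(1048,53) + (613,31)
step 8: (52519, 2656)  from 19·(2709,137) + (1048,53)
…
step 11: (268013, 13554)  from 1·(160266,8105) + (107747,5449)
step 12: (696292, 35213)  from 2·(268013,13554) + (160266,8105)
…
step 14: (5678083, 287153)  from 3·(1660597,83980) + (696292,35213)
step 15: (7338680, 371133)  from 1·(5678083,287153) + (1660597,83980)
fundamental: x₁=7338680, y₁=371133  (since 53856224142400 − 391·137739703689 = 1)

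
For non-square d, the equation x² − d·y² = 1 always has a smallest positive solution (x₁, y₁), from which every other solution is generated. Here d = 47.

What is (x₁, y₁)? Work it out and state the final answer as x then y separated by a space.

√47 = [6; 1,5,1,12, …], period ℓ=4 (even) → k=3
k=0  a_k=6  p_k/q_k = 6/1
k=1  a_k=1  p_k/q_k = 7/1
k=2  a_k=5  p_k/q_k = 41/6
k=3  a_k=1  p_k/q_k = 48/7
(x₁, y₁) = (48, 7);  48² − 47·7² = 1 ✓

48 7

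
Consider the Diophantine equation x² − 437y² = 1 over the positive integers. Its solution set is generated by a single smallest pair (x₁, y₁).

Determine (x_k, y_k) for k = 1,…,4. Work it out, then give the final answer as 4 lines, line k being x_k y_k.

4599 220
42301601 2023560
389090121399 18612704660
3578850894326401 171199655439120

√437 → a₀=20, period (1,9,2,9,1,40); ℓ=6 even so k=5
i=0: a=20 ⇒ p=20, q=1
…
i=2: a=9 ⇒ p=209, q=10
…
i=4: a=9 ⇒ p=4160, q=199
i=5: a=1 ⇒ p=4599, q=220
fundamental: x₁=4599, y₁=220  (since 21150801 − 437·48400 = 1)
n=2: (4599,220)∘(4599,220) = (4599·4599+437·220·220, 4599·220+220·4599) = (42301601,2023560)
n=3: (42301601,2023560)∘(4599,220) = (4599·42301601+437·220·2023560, 4599·2023560+220·42301601) = (389090121399,18612704660)
n=4: (389090121399,18612704660)∘(4599,220) = (4599·389090121399+437·220·18612704660, 4599·18612704660+220·389090121399) = (3578850894326401,171199655439120)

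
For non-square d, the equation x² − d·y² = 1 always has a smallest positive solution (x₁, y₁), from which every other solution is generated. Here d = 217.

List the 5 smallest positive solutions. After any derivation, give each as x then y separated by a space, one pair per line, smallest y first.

3844063 260952
29553640695937 2006231855952
227212113429087499999 15424163293772565000
1746835356769087211376615937 118582910847096488831334048
13429890324095468173938627689764063 911680360039229116129595136549048

√217 → a₀=14, period (1,2,1,2,1,…,2,1,28); ℓ=16 even so k=15
k=0  a_k=14  p_k/q_k = 14/1
k=1  a_k=1  p_k/q_k = 15/1
k=2  a_k=2  p_k/q_k = 44/3
k=3  a_k=1  p_k/q_k = 59/4
…
k=7  a_k=9  p_k/q_k = 3668/249
…
k=12  a_k=2  p_k/q_k = 740980/50301
…
k=14  a_k=2  p_k/q_k = 2809702/190735
k=15  a_k=1  p_k/q_k = 3844063/260952
→ (3844063, 260952).  Check: 3844063²=14776820347969, 217·260952²=14776820347968, difference 1.
k=2:  x_2 = 3844063·3844063+217·260952·260952 = 29553640695937,  y_2 = 3844063·260952+260952·3844063 = 2006231855952
k=3:  x_3 = 3844063·29553640695937+217·260952·2006231855952 = 227212113429087499999,  y_3 = 3844063·2006231855952+260952·29553640695937 = 15424163293772565000
k=4:  x_4 = 3844063·227212113429087499999+217·260952·15424163293772565000 = 1746835356769087211376615937,  y_4 = 3844063·15424163293772565000+260952·227212113429087499999 = 118582910847096488831334048
k=5:  x_5 = 3844063·1746835356769087211376615937+217·260952·118582910847096488831334048 = 13429890324095468173938627689764063,  y_5 = 3844063·118582910847096488831334048+260952·1746835356769087211376615937 = 911680360039229116129595136549048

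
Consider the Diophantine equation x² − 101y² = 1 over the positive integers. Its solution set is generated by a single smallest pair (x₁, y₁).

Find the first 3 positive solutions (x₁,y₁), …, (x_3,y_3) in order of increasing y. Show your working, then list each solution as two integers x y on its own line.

d=101: √d = [10; 20] (ℓ=1, odd), read p_1/q_1
i=0: a=10 ⇒ p=10, q=1
i=1: a=20 ⇒ p=201, q=20
→ (201, 20).  Check: 201²=40401, 101·20²=40400, difference 1.
(x_2, y_2) = (201·201 + 101·20·20, 201·20 + 20·201) = (80801, 8040)
(x_3, y_3) = (201·80801 + 101·20·8040, 201·8040 + 20·80801) = (32481801, 3232060)

201 20
80801 8040
32481801 3232060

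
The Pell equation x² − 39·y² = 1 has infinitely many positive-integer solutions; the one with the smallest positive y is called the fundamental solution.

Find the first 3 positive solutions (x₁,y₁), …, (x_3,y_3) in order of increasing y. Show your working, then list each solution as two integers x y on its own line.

25 4
1249 200
62425 9996

[6; 4,12] for √39; ℓ=2 ⇒ convergent index 1
k=0  a_k=6  p_k/q_k = 6/1
k=1  a_k=4  p_k/q_k = 25/4
(x₁, y₁) = (25, 4);  25² − 39·4² = 1 ✓
(x_2, y_2) = (25·25 + 39·4·4, 25·4 + 4·25) = (1249, 200)
(x_3, y_3) = (25·1249 + 39·4·200, 25·200 + 4·1249) = (62425, 9996)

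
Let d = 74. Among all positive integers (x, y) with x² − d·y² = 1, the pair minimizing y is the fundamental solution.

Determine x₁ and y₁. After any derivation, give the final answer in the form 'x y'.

3699 430

d=74: √d = [8; 1,1,1,1,16] (ℓ=5, odd), read p_9/q_9
k=0  a_k=8  p_k/q_k = 8/1
…
k=4  a_k=1  p_k/q_k = 43/5
k=5  a_k=16  p_k/q_k = 714/83
k=6  a_k=1  p_k/q_k = 757/88
k=7  a_k=1  p_k/q_k = 1471/171
k=8  a_k=1  p_k/q_k = 2228/259
k=9  a_k=1  p_k/q_k = 3699/430
(x₁, y₁) = (3699, 430);  3699² − 74·430² = 1 ✓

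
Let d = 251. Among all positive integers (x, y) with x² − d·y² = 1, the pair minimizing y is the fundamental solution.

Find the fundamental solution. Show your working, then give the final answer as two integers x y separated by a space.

3674890 231957

√251 → a₀=15, period (1,5,2,1,2,…,5,1,30); ℓ=14 even so k=13
k=0  a_k=15  p_k/q_k = 15/1
…
k=2  a_k=5  p_k/q_k = 95/6
…
k=7  a_k=15  p_k/q_k = 29563/1866
k=8  a_k=2  p_k/q_k = 61043/3853
k=9  a_k=2  p_k/q_k = 151649/9572
k=10  a_k=1  p_k/q_k = 212692/13425
…
k=12  a_k=5  p_k/q_k = 3097857/195535
k=13  a_k=1  p_k/q_k = 3674890/231957
fundamental: x₁=3674890, y₁=231957  (since 13504816512100 − 251·53804049849 = 1)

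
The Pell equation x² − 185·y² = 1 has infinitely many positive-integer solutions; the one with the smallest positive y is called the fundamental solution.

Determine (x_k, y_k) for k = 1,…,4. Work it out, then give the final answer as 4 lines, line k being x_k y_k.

√185 → a₀=13, period (1,1,1,1,26); ℓ=5 odd so k=9
step 0: (13, 1)  from 13·(1,0) + (0,1)
step 1: (14, 1)  from 1·(13,1) + (1,0)
…
step 3: (41, 3)  from 1·(27,2) + (14,1)
step 4: (68, 5)  from 1·(41,3) + (27,2)
…
step 6: (1877, 138)  from 1·(1809,133) + (68,5)
step 7: (3686, 271)  from 1·(1877,138) + (1809,133)
step 8: (5563, 409)  from 1·(3686,271) + (1877,138)
step 9: (9249, 680)  from 1·(5563,409) + (3686,271)
(x₁, y₁) = (9249, 680);  9249² − 185·680² = 1 ✓
n=2: (9249,680)∘(9249,680) = (9249·9249+185·680·680, 9249·680+680·9249) = (171088001,12578640)
n=3: (171088001,12578640)∘(9249,680) = (9249·171088001+185·680·12578640, 9249·12578640+680·171088001) = (3164785833249,232679682040)
n=4: (3164785833249,232679682040)∘(9249,680) = (9249·3164785833249+185·680·232679682040, 9249·232679682040+680·3164785833249) = (58542208172352001,4304108745797280)

9249 680
171088001 12578640
3164785833249 232679682040
58542208172352001 4304108745797280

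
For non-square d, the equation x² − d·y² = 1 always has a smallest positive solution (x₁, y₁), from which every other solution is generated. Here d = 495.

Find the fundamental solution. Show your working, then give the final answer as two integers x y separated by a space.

d=495: √d = [22; 4,44] (ℓ=2, even), read p_1/q_1
k=0  a_k=22  p_k/q_k = 22/1
k=1  a_k=4  p_k/q_k = 89/4
(x₁, y₁) = (89, 4);  89² − 495·4² = 1 ✓

89 4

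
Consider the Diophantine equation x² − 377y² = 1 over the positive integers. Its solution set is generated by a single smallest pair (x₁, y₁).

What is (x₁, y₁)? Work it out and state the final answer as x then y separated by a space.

√377 → a₀=19, period (2,2,2,38); ℓ=4 even so k=3
k=0  a_k=19  p_k/q_k = 19/1
k=1  a_k=2  p_k/q_k = 39/2
k=2  a_k=2  p_k/q_k = 97/5
k=3  a_k=2  p_k/q_k = 233/12
fundamental: x₁=233, y₁=12  (since 54289 − 377·144 = 1)

233 12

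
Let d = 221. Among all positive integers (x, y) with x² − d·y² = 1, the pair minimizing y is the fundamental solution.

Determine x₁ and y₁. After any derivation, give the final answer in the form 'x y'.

√221 = [14; 1,6,2,6,1,28, …], period ℓ=6 (even) → k=5
k=0  a_k=14  p_k/q_k = 14/1
k=1  a_k=1  p_k/q_k = 15/1
…
k=4  a_k=6  p_k/q_k = 1442/97
k=5  a_k=1  p_k/q_k = 1665/112
fundamental: x₁=1665, y₁=112  (since 2772225 − 221·12544 = 1)

1665 112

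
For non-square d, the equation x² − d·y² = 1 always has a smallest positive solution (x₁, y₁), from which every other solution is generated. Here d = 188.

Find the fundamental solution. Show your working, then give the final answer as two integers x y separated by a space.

4607 336

[13; 1,2,2,6,2,2,1,26] for √188; ℓ=8 ⇒ convergent index 7
k=0  a_k=13  p_k/q_k = 13/1
…
k=6  a_k=2  p_k/q_k = 3277/239
k=7  a_k=1  p_k/q_k = 4607/336
(x₁, y₁) = (4607, 336);  4607² − 188·336² = 1 ✓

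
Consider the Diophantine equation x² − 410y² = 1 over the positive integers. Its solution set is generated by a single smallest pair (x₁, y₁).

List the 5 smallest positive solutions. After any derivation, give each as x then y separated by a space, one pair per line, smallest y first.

81 4
13121 648
2125521 104972
344321281 17004816
55777922001 2754675220

[20; 4,40] for √410; ℓ=2 ⇒ convergent index 1
step 0: (20, 1)  from 20·(1,0) + (0,1)
step 1: (81, 4)  from 4·(20,1) + (1,0)
(x₁, y₁) = (81, 4);  81² − 410·4² = 1 ✓
k=2:  x_2 = 81·81+410·4·4 = 13121,  y_2 = 81·4+4·81 = 648
k=3:  x_3 = 81·13121+410·4·648 = 2125521,  y_3 = 81·648+4·13121 = 104972
k=4:  x_4 = 81·2125521+410·4·104972 = 344321281,  y_4 = 81·104972+4·2125521 = 17004816
k=5:  x_5 = 81·344321281+410·4·17004816 = 55777922001,  y_5 = 81·17004816+4·344321281 = 2754675220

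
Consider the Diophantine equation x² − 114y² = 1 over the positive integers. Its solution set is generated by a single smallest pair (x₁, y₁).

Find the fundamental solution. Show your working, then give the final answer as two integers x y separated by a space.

d=114: √d = [10; 1,2,10,2,1,20] (ℓ=6, even), read p_5/q_5
i=0: a=10 ⇒ p=10, q=1
…
i=4: a=2 ⇒ p=694, q=65
i=5: a=1 ⇒ p=1025, q=96
→ (1025, 96).  Check: 1025²=1050625, 114·96²=1050624, difference 1.

1025 96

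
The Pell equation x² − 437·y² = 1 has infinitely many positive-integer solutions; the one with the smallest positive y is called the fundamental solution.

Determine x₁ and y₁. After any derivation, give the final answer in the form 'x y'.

4599 220

√437 → a₀=20, period (1,9,2,9,1,40); ℓ=6 even so k=5
k=0  a_k=20  p_k/q_k = 20/1
k=1  a_k=1  p_k/q_k = 21/1
k=2  a_k=9  p_k/q_k = 209/10
…
k=4  a_k=9  p_k/q_k = 4160/199
k=5  a_k=1  p_k/q_k = 4599/220
→ (4599, 220).  Check: 4599²=21150801, 437·220²=21150800, difference 1.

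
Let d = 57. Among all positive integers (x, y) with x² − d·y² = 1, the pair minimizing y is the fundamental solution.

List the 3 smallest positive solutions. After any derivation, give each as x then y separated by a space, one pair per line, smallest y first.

√57 = [7; 1,1,4,1,1,14, …], period ℓ=6 (even) → k=5
i=0: a=7 ⇒ p=7, q=1
i=1: a=1 ⇒ p=8, q=1
…
i=3: a=4 ⇒ p=68, q=9
i=4: a=1 ⇒ p=83, q=11
i=5: a=1 ⇒ p=151, q=20
fundamental: x₁=151, y₁=20  (since 22801 − 57·400 = 1)
k=2:  x_2 = 151·151+57·20·20 = 45601,  y_2 = 151·20+20·151 = 6040
k=3:  x_3 = 151·45601+57·20·6040 = 13771351,  y_3 = 151·6040+20·45601 = 1824060

151 20
45601 6040
13771351 1824060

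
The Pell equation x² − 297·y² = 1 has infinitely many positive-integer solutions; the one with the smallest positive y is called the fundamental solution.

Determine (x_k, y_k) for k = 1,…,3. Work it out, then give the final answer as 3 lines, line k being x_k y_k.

48599 2820
4723725601 274098360
459136680917399 26641812392460

√297 = [17; 4,3,1,1,2,1,1,3,4,34, …], period ℓ=10 (even) → k=9
a_0=17:  p_0=17·1+0=17,  q_0=17·0+1=1
a_1=4:  p_1=4·17+1=69,  q_1=4·1+0=4
a_2=3:  p_2=3·69+17=224,  q_2=3·4+1=13
…
a_5=2:  p_5=2·517+293=1327,  q_5=2·30+17=77
a_6=1:  p_6=1·1327+517=1844,  q_6=1·77+30=107
…
a_8=3:  p_8=3·3171+1844=11357,  q_8=3·184+107=659
a_9=4:  p_9=4·11357+3171=48599,  q_9=4·659+184=2820
→ (48599, 2820).  Check: 48599²=2361862801, 297·2820²=2361862800, difference 1.
n=2: (48599,2820)∘(48599,2820) = (48599·48599+297·2820·2820, 48599·2820+2820·48599) = (4723725601,274098360)
n=3: (4723725601,274098360)∘(48599,2820) = (48599·4723725601+297·2820·274098360, 48599·274098360+2820·4723725601) = (459136680917399,26641812392460)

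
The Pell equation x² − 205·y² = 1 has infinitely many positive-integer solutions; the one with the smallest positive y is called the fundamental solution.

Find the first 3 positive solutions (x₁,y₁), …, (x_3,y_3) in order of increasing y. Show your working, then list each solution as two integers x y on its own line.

39689 2772
3150433441 220035816
250075105640009 17466002999676

d=205: √d = [14; 3,6,1,4,1,6,3,28] (ℓ=8, even), read p_7/q_7
step 0: (14, 1)  from 14·(1,0) + (0,1)
…
step 3: (315, 22)  from 1·(272,19) + (43,3)
step 4: (1532, 107)  from 4·(315,22) + (272,19)
step 5: (1847, 129)  from 1·(1532,107) + (315,22)
step 6: (12614, 881)  from 6·(1847,129) + (1532,107)
step 7: (39689, 2772)  from 3·(12614,881) + (1847,129)
→ (39689, 2772).  Check: 39689²=1575216721, 205·2772²=1575216720, difference 1.
(x_2, y_2) = (39689·39689 + 205·2772·2772, 39689·2772 + 2772·39689) = (3150433441, 220035816)
(x_3, y_3) = (39689·3150433441 + 205·2772·220035816, 39689·220035816 + 2772·3150433441) = (250075105640009, 17466002999676)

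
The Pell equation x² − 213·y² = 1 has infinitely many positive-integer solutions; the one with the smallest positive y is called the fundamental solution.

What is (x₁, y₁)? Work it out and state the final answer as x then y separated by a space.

194399 13320

√213 → a₀=14, period (1,1,2,6,1,8,1,6,2,1,1,28); ℓ=12 even so k=11
k=0  a_k=14  p_k/q_k = 14/1
…
k=2  a_k=1  p_k/q_k = 29/2
…
k=4  a_k=6  p_k/q_k = 467/32
…
k=10  a_k=1  p_k/q_k = 115574/7919
k=11  a_k=1  p_k/q_k = 194399/13320
→ (194399, 13320).  Check: 194399²=37790971201, 213·13320²=37790971200, difference 1.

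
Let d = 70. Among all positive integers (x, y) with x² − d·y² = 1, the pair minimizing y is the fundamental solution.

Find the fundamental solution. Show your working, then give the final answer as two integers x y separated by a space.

251 30

[8; 2,1,2,1,2,16] for √70; ℓ=6 ⇒ convergent index 5
k=0  a_k=8  p_k/q_k = 8/1
…
k=3  a_k=2  p_k/q_k = 67/8
k=4  a_k=1  p_k/q_k = 92/11
k=5  a_k=2  p_k/q_k = 251/30
(x₁, y₁) = (251, 30);  251² − 70·30² = 1 ✓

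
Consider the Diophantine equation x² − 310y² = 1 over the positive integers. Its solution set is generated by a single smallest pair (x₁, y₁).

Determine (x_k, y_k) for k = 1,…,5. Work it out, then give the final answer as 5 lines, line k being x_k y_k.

848719 48204
1440647881921 81823301352
2445410459391369679 138889981000287972
4150932639366927117300481 235757131569084991314384
7045950797499272621676902497999 400183113896225599505705060220

d=310: √d = [17; 1,1,1,1,5,…,1,1,34] (ℓ=16, even), read p_15/q_15
i=0: a=17 ⇒ p=17, q=1
i=1: a=1 ⇒ p=18, q=1
i=2: a=1 ⇒ p=35, q=2
i=3: a=1 ⇒ p=53, q=3
i=4: a=1 ⇒ p=88, q=5
i=5: a=5 ⇒ p=493, q=28
i=6: a=3 ⇒ p=1567, q=89
i=7: a=1 ⇒ p=2060, q=117
i=8: a=2 ⇒ p=5687, q=323
…
i=10: a=3 ⇒ p=28928, q=1643
…
i=12: a=1 ⇒ p=181315, q=10298
…
i=14: a=1 ⇒ p=515017, q=29251
i=15: a=1 ⇒ p=848719, q=48204
→ (848719, 48204).  Check: 848719²=720323940961, 310·48204²=720323940960, difference 1.
k=2:  x_2 = 848719·848719+310·48204·48204 = 1440647881921,  y_2 = 848719·48204+48204·848719 = 81823301352
k=3:  x_3 = 848719·1440647881921+310·48204·81823301352 = 2445410459391369679,  y_3 = 848719·81823301352+48204·1440647881921 = 138889981000287972
k=4:  x_4 = 848719·2445410459391369679+310·48204·138889981000287972 = 4150932639366927117300481,  y_4 = 848719·138889981000287972+48204·2445410459391369679 = 235757131569084991314384
k=5:  x_5 = 848719·4150932639366927117300481+310·48204·235757131569084991314384 = 7045950797499272621676902497999,  y_5 = 848719·235757131569084991314384+48204·4150932639366927117300481 = 400183113896225599505705060220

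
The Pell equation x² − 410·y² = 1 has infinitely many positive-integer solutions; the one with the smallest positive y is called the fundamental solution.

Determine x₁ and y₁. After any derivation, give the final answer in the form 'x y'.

√410 = [20; 4,40, …], period ℓ=2 (even) → k=1
a_0=20:  p_0=20·1+0=20,  q_0=20·0+1=1
a_1=4:  p_1=4·20+1=81,  q_1=4·1+0=4
→ (81, 4).  Check: 81²=6561, 410·4²=6560, difference 1.

81 4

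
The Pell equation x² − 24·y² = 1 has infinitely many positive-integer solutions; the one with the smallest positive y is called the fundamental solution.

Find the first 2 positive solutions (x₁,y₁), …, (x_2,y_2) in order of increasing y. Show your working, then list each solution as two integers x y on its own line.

5 1
49 10

√24 → a₀=4, period (1,8); ℓ=2 even so k=1
k=0  a_k=4  p_k/q_k = 4/1
k=1  a_k=1  p_k/q_k = 5/1
fundamental: x₁=5, y₁=1  (since 25 − 24·1 = 1)
k=2:  x_2 = 5·5+24·1·1 = 49,  y_2 = 5·1+1·5 = 10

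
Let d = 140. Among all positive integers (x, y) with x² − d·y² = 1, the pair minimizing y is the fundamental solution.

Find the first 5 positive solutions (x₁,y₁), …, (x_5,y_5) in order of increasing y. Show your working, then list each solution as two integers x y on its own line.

√140 → a₀=11, period (1,4,1,22); ℓ=4 even so k=3
a_0=11:  p_0=11·1+0=11,  q_0=11·0+1=1
a_1=1:  p_1=1·11+1=12,  q_1=1·1+0=1
a_2=4:  p_2=4·12+11=59,  q_2=4·1+1=5
a_3=1:  p_3=1·59+12=71,  q_3=1·5+1=6
(x₁, y₁) = (71, 6);  71² − 140·6² = 1 ✓
k=2:  x_2 = 71·71+140·6·6 = 10081,  y_2 = 71·6+6·71 = 852
k=3:  x_3 = 71·10081+140·6·852 = 1431431,  y_3 = 71·852+6·10081 = 120978
k=4:  x_4 = 71·1431431+140·6·120978 = 203253121,  y_4 = 71·120978+6·1431431 = 17178024
k=5:  x_5 = 71·203253121+140·6·17178024 = 28860511751,  y_5 = 71·17178024+6·203253121 = 2439158430

71 6
10081 852
1431431 120978
203253121 17178024
28860511751 2439158430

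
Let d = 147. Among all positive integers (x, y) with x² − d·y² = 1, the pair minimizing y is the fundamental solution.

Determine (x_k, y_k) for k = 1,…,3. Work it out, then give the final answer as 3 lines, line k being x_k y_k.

√147 = [12; 8,24, …], period ℓ=2 (even) → k=1
step 0: (12, 1)  from 12·(1,0) + (0,1)
step 1: (97, 8)  from 8·(12,1) + (1,0)
fundamental: x₁=97, y₁=8  (since 9409 − 147·64 = 1)
n=2: (97,8)∘(97,8) = (97·97+147·8·8, 97·8+8·97) = (18817,1552)
n=3: (18817,1552)∘(97,8) = (97·18817+147·8·1552, 97·1552+8·18817) = (3650401,301080)

97 8
18817 1552
3650401 301080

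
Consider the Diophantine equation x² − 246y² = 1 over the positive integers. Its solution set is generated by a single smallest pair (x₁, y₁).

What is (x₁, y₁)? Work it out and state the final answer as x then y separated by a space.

√246 = [15; 1,2,5,1,14,1,5,2,1,30, …], period ℓ=10 (even) → k=9
k=0  a_k=15  p_k/q_k = 15/1
…
k=3  a_k=5  p_k/q_k = 251/16
k=4  a_k=1  p_k/q_k = 298/19
…
k=8  a_k=2  p_k/q_k = 60777/3875
k=9  a_k=1  p_k/q_k = 88805/5662
→ (88805, 5662).  Check: 88805²=7886328025, 246·5662²=7886328024, difference 1.

88805 5662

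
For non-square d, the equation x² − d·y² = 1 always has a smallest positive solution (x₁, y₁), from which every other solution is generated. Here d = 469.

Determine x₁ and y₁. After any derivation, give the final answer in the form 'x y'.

√469 = [21; 1,1,1,10,6,10,1,1,1,42, …], period ℓ=10 (even) → k=9
i=0: a=21 ⇒ p=21, q=1
i=1: a=1 ⇒ p=22, q=1
…
i=8: a=1 ⇒ p=90069, q=4159
i=9: a=1 ⇒ p=137215, q=6336
fundamental: x₁=137215, y₁=6336  (since 18827956225 − 469·40144896 = 1)

137215 6336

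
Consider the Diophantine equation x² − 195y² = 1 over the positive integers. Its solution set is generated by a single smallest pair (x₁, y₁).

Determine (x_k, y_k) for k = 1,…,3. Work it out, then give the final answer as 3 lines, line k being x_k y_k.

[13; 1,26] for √195; ℓ=2 ⇒ convergent index 1
k=0  a_k=13  p_k/q_k = 13/1
k=1  a_k=1  p_k/q_k = 14/1
(x₁, y₁) = (14, 1);  14² − 195·1² = 1 ✓
(x_2, y_2) = (14·14 + 195·1·1, 14·1 + 1·14) = (391, 28)
(x_3, y_3) = (14·391 + 195·1·28, 14·28 + 1·391) = (10934, 783)

14 1
391 28
10934 783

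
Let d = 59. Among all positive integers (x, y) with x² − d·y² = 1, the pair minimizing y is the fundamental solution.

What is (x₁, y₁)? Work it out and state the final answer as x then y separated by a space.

530 69

d=59: √d = [7; 1,2,7,2,1,14] (ℓ=6, even), read p_5/q_5
i=0: a=7 ⇒ p=7, q=1
i=1: a=1 ⇒ p=8, q=1
…
i=3: a=7 ⇒ p=169, q=22
i=4: a=2 ⇒ p=361, q=47
i=5: a=1 ⇒ p=530, q=69
(x₁, y₁) = (530, 69);  530² − 59·69² = 1 ✓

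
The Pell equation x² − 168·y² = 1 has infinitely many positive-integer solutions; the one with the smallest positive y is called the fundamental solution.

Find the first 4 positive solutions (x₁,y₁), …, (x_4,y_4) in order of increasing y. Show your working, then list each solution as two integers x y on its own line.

13 1
337 26
8749 675
227137 17524

[12; 1,24] for √168; ℓ=2 ⇒ convergent index 1
k=0  a_k=12  p_k/q_k = 12/1
k=1  a_k=1  p_k/q_k = 13/1
fundamental: x₁=13, y₁=1  (since 169 − 168·1 = 1)
k=2:  x_2 = 13·13+168·1·1 = 337,  y_2 = 13·1+1·13 = 26
k=3:  x_3 = 13·337+168·1·26 = 8749,  y_3 = 13·26+1·337 = 675
k=4:  x_4 = 13·8749+168·1·675 = 227137,  y_4 = 13·675+1·8749 = 17524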